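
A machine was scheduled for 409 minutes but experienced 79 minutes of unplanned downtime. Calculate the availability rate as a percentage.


Formula: Availability = (Planned Time - Downtime) / Planned Time * 100
Uptime = 409 - 79 = 330 min
Availability = 330 / 409 * 100 = 80.7%

80.7%


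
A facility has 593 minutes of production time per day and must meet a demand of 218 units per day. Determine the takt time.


Formula: Takt Time = Available Production Time / Customer Demand
Takt = 593 min/day / 218 units/day
Takt = 2.72 min/unit

2.72 min/unit


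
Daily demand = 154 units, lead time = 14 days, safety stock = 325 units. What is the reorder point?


Formula: ROP = (Daily Demand * Lead Time) + Safety Stock
Demand during lead time = 154 * 14 = 2156 units
ROP = 2156 + 325 = 2481 units

2481 units


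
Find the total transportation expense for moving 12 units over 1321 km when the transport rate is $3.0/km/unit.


TC = dist * cost * units = 1321 * 3.0 * 12 = $47556.00

$47556.00


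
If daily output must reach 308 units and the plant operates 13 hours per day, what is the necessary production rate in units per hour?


Formula: Production Rate = Daily Demand / Available Hours
Rate = 308 units/day / 13 hours/day
Rate = 23.7 units/hour

23.7 units/hour


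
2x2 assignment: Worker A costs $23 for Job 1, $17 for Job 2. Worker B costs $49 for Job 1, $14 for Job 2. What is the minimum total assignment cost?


Option 1: A->1 + B->2 = $23 + $14 = $37
Option 2: A->2 + B->1 = $17 + $49 = $66
Min cost = min($37, $66) = $37

$37


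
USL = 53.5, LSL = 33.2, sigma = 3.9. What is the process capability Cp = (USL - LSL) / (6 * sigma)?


Cp = (53.5 - 33.2) / (6 * 3.9)

0.87


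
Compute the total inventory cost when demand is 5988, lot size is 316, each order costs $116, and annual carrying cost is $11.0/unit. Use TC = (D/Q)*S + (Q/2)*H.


TC = 5988/316 * 116 + 316/2 * 11.0

$3936.13


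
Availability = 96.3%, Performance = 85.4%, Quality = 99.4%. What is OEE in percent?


Formula: OEE = Availability * Performance * Quality / 10000
A * P = 96.3% * 85.4% / 100 = 82.24%
OEE = 82.24% * 99.4% / 100 = 81.7%

81.7%


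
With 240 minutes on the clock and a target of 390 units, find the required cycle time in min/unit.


Formula: CT = Available Time / Number of Units
CT = 240 min / 390 units
CT = 0.62 min/unit

0.62 min/unit


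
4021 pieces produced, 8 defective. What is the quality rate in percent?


Formula: Quality Rate = Good Pieces / Total Pieces * 100
Good pieces = 4021 - 8 = 4013
QR = 4013 / 4021 * 100 = 99.8%

99.8%


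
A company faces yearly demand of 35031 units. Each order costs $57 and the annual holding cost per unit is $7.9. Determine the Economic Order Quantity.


Formula: EOQ = sqrt(2 * D * S / H)
Numerator: 2 * 35031 * 57 = 3993534
2DS/H = 3993534 / 7.9 = 505510.6
EOQ = sqrt(505510.6) = 711.0 units

711.0 units


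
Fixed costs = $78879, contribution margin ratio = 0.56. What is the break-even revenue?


Formula: BER = Fixed Costs / Contribution Margin Ratio
BER = $78879 / 0.56
BER = $140855.36 (to the nearest cent)

$140855.36


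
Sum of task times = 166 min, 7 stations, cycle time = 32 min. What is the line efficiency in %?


Formula: Efficiency = Sum of Task Times / (N_stations * CT) * 100
Total station capacity = 7 stations * 32 min = 224 min
Efficiency = 166 / 224 * 100 = 74.1%

74.1%


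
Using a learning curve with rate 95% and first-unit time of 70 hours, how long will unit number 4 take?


Formula: T_n = T_1 * (learning_rate)^(log2(n)) where learning_rate = rate/100
Doublings = log2(4) = 2
T_n = 70 * 0.95^2
T_n = 70 * 0.9025 = 63.2 hours

63.2 hours


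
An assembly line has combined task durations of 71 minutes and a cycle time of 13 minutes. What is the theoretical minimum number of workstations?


Formula: N_min = ceil(Sum of Task Times / Cycle Time)
N_min = ceil(71 min / 13 min) = ceil(5.4615)
N_min = 6 stations

6


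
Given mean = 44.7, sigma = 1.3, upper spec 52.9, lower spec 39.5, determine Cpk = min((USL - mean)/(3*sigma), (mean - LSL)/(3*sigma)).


Cpu = (52.9 - 44.7) / (3 * 1.3) = 2.1
Cpl = (44.7 - 39.5) / (3 * 1.3) = 1.33
Cpk = min(2.1, 1.33) = 1.33

1.33


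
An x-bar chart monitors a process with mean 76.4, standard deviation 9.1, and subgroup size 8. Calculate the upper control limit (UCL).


UCL = 76.4 + 3 * 9.1 / sqrt(8)

86.05


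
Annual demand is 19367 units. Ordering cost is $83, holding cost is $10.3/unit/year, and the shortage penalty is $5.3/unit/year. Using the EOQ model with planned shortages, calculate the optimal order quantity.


Formula: EOQ* = sqrt(2DS/H) * sqrt((H+P)/P)
Base EOQ = sqrt(2*19367*83/10.3) = 558.68 units
Correction = sqrt((10.3+5.3)/5.3) = 1.71563
EOQ* = 558.68 * 1.71563 = 958.5 units

958.5 units


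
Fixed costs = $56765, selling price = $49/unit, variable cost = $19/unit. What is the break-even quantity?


Formula: BEQ = Fixed Costs / (Price - Variable Cost)
Contribution margin = $49 - $19 = $30/unit
BEQ = ceil($56765 / $30/unit) = ceil(1892.17) = 1893 units

1893 units


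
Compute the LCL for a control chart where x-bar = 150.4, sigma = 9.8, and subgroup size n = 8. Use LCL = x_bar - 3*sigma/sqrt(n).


LCL = 150.4 - 3 * 9.8 / sqrt(8)

140.01


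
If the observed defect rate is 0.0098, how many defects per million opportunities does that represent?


DPMO = defect_rate * 1000000 = 0.0098 * 1000000

9800


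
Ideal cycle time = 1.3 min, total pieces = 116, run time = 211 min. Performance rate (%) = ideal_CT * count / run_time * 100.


Formula: Performance = (Ideal CT * Total Count) / Run Time * 100
Ideal output time = 1.3 * 116 = 150.8 min
Performance = 150.8 / 211 * 100 = 71.5%

71.5%


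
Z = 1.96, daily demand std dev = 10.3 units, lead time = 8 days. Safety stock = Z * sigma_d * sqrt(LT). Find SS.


Formula: SS = z * sigma_d * sqrt(LT)
sqrt(LT) = sqrt(8) = 2.8284
SS = 1.96 * 10.3 * 2.8284
SS = 57.1 units

57.1 units


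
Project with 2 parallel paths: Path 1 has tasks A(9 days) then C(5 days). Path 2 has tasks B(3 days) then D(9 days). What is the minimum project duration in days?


Path 1 = 9 + 5 = 14 days
Path 2 = 3 + 9 = 12 days
Duration = max(14, 12) = 14 days

14 days


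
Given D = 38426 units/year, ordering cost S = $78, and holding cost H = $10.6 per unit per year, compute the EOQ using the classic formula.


Formula: EOQ = sqrt(2 * D * S / H)
Numerator: 2 * 38426 * 78 = 5994456
2DS/H = 5994456 / 10.6 = 565514.7
EOQ = sqrt(565514.7) = 752.0 units

752.0 units


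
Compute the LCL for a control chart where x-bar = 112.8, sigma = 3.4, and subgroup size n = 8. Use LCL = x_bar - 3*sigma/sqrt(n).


LCL = 112.8 - 3 * 3.4 / sqrt(8)

109.19


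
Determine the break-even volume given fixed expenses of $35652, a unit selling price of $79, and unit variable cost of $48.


Formula: BEQ = Fixed Costs / (Price - Variable Cost)
Contribution margin = $79 - $48 = $31/unit
BEQ = ceil($35652 / $31/unit) = ceil(1150.06) = 1151 units

1151 units


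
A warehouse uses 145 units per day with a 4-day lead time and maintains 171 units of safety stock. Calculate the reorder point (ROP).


Formula: ROP = (Daily Demand * Lead Time) + Safety Stock
Demand during lead time = 145 * 4 = 580 units
ROP = 580 + 171 = 751 units

751 units


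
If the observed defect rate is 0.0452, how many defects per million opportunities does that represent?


DPMO = defect_rate * 1000000 = 0.0452 * 1000000

45200


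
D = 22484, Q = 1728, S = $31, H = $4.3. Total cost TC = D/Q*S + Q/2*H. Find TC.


TC = 22484/1728 * 31 + 1728/2 * 4.3

$4118.56


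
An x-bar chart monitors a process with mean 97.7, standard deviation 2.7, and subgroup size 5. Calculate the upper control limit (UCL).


UCL = 97.7 + 3 * 2.7 / sqrt(5)

101.32


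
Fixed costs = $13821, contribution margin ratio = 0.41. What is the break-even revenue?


Formula: BER = Fixed Costs / Contribution Margin Ratio
BER = $13821 / 0.41
BER = $33709.76 (to the nearest cent)

$33709.76


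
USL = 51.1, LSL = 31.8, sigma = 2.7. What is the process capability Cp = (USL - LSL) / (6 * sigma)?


Cp = (51.1 - 31.8) / (6 * 2.7)

1.19


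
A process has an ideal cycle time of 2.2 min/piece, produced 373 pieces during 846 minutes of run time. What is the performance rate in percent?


Formula: Performance = (Ideal CT * Total Count) / Run Time * 100
Ideal output time = 2.2 * 373 = 820.6 min
Performance = 820.6 / 846 * 100 = 97.0%

97.0%


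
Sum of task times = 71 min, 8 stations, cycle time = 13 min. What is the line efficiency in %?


Formula: Efficiency = Sum of Task Times / (N_stations * CT) * 100
Total station capacity = 8 stations * 13 min = 104 min
Efficiency = 71 / 104 * 100 = 68.3%

68.3%


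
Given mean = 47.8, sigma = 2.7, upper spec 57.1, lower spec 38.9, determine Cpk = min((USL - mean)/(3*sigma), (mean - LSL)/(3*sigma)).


Cpu = (57.1 - 47.8) / (3 * 2.7) = 1.15
Cpl = (47.8 - 38.9) / (3 * 2.7) = 1.1
Cpk = min(1.15, 1.1) = 1.1

1.1


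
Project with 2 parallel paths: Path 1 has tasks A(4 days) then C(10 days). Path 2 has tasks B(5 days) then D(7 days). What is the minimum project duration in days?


Path 1 = 4 + 10 = 14 days
Path 2 = 5 + 7 = 12 days
Duration = max(14, 12) = 14 days

14 days


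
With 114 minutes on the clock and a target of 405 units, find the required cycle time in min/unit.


Formula: CT = Available Time / Number of Units
CT = 114 min / 405 units
CT = 0.28 min/unit

0.28 min/unit


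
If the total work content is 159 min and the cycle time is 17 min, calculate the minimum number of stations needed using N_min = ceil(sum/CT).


Formula: N_min = ceil(Sum of Task Times / Cycle Time)
N_min = ceil(159 min / 17 min) = ceil(9.3529)
N_min = 10 stations

10


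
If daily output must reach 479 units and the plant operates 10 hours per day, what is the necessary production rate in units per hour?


Formula: Production Rate = Daily Demand / Available Hours
Rate = 479 units/day / 10 hours/day
Rate = 47.9 units/hour

47.9 units/hour


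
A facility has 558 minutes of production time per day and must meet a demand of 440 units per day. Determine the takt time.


Formula: Takt Time = Available Production Time / Customer Demand
Takt = 558 min/day / 440 units/day
Takt = 1.27 min/unit

1.27 min/unit


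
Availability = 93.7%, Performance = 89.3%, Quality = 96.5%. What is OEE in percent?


Formula: OEE = Availability * Performance * Quality / 10000
A * P = 93.7% * 89.3% / 100 = 83.67%
OEE = 83.67% * 96.5% / 100 = 80.7%

80.7%


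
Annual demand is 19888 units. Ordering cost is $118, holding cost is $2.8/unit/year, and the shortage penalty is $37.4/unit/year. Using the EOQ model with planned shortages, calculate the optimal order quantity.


Formula: EOQ* = sqrt(2DS/H) * sqrt((H+P)/P)
Base EOQ = sqrt(2*19888*118/2.8) = 1294.71 units
Correction = sqrt((2.8+37.4)/37.4) = 1.03676
EOQ* = 1294.71 * 1.03676 = 1342.3 units

1342.3 units


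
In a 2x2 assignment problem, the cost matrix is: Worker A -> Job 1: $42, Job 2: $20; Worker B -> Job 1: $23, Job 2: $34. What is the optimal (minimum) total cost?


Option 1: A->1 + B->2 = $42 + $34 = $76
Option 2: A->2 + B->1 = $20 + $23 = $43
Min cost = min($76, $43) = $43

$43


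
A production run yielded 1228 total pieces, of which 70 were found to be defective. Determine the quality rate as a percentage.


Formula: Quality Rate = Good Pieces / Total Pieces * 100
Good pieces = 1228 - 70 = 1158
QR = 1158 / 1228 * 100 = 94.3%

94.3%


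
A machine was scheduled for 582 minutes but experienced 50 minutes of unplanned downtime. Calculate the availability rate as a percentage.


Formula: Availability = (Planned Time - Downtime) / Planned Time * 100
Uptime = 582 - 50 = 532 min
Availability = 532 / 582 * 100 = 91.4%

91.4%


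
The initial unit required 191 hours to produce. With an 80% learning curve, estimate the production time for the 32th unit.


Formula: T_n = T_1 * (learning_rate)^(log2(n)) where learning_rate = rate/100
Doublings = log2(32) = 5
T_n = 191 * 0.8^5
T_n = 191 * 0.3277 = 62.6 hours

62.6 hours


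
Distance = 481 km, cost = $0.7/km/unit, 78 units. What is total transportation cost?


TC = dist * cost * units = 481 * 0.7 * 78 = $26262.60

$26262.60


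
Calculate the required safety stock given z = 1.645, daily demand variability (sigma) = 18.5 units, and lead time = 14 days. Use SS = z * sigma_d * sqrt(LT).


Formula: SS = z * sigma_d * sqrt(LT)
sqrt(LT) = sqrt(14) = 3.7417
SS = 1.645 * 18.5 * 3.7417
SS = 113.9 units

113.9 units


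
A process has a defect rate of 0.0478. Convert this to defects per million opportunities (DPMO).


DPMO = defect_rate * 1000000 = 0.0478 * 1000000

47800


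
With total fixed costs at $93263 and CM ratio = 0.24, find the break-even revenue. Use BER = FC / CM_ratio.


Formula: BER = Fixed Costs / Contribution Margin Ratio
BER = $93263 / 0.24
BER = $388595.83 (to the nearest cent)

$388595.83


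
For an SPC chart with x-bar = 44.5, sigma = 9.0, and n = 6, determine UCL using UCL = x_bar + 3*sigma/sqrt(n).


UCL = 44.5 + 3 * 9.0 / sqrt(6)

55.52


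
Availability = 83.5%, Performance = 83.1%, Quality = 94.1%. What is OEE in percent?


Formula: OEE = Availability * Performance * Quality / 10000
A * P = 83.5% * 83.1% / 100 = 69.39%
OEE = 69.39% * 94.1% / 100 = 65.3%

65.3%


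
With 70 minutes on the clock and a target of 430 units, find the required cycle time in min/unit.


Formula: CT = Available Time / Number of Units
CT = 70 min / 430 units
CT = 0.16 min/unit

0.16 min/unit


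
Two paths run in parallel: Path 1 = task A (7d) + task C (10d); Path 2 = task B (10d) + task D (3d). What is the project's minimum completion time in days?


Path 1 = 7 + 10 = 17 days
Path 2 = 10 + 3 = 13 days
Duration = max(17, 13) = 17 days

17 days


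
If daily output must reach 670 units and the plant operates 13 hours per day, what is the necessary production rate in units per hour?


Formula: Production Rate = Daily Demand / Available Hours
Rate = 670 units/day / 13 hours/day
Rate = 51.5 units/hour

51.5 units/hour


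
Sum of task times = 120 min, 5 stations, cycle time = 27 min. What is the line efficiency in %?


Formula: Efficiency = Sum of Task Times / (N_stations * CT) * 100
Total station capacity = 5 stations * 27 min = 135 min
Efficiency = 120 / 135 * 100 = 88.9%

88.9%


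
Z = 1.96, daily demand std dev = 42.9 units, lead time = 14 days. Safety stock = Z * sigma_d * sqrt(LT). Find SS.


Formula: SS = z * sigma_d * sqrt(LT)
sqrt(LT) = sqrt(14) = 3.7417
SS = 1.96 * 42.9 * 3.7417
SS = 314.6 units

314.6 units


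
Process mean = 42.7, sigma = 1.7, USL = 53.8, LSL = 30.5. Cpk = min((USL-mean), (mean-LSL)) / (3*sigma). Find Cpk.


Cpu = (53.8 - 42.7) / (3 * 1.7) = 2.18
Cpl = (42.7 - 30.5) / (3 * 1.7) = 2.39
Cpk = min(2.18, 2.39) = 2.18

2.18


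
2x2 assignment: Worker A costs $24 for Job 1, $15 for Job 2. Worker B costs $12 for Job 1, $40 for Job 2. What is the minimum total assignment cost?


Option 1: A->1 + B->2 = $24 + $40 = $64
Option 2: A->2 + B->1 = $15 + $12 = $27
Min cost = min($64, $27) = $27

$27


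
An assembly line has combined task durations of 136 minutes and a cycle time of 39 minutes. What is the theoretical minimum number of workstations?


Formula: N_min = ceil(Sum of Task Times / Cycle Time)
N_min = ceil(136 min / 39 min) = ceil(3.4872)
N_min = 4 stations

4


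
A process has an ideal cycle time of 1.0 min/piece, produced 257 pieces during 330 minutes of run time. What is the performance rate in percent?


Formula: Performance = (Ideal CT * Total Count) / Run Time * 100
Ideal output time = 1.0 * 257 = 257.0 min
Performance = 257.0 / 330 * 100 = 77.9%

77.9%


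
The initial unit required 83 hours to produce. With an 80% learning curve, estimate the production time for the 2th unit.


Formula: T_n = T_1 * (learning_rate)^(log2(n)) where learning_rate = rate/100
Doublings = log2(2) = 1
T_n = 83 * 0.8^1
T_n = 83 * 0.8 = 66.4 hours

66.4 hours


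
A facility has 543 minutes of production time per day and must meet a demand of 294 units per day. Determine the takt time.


Formula: Takt Time = Available Production Time / Customer Demand
Takt = 543 min/day / 294 units/day
Takt = 1.85 min/unit

1.85 min/unit


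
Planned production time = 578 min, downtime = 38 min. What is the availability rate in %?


Formula: Availability = (Planned Time - Downtime) / Planned Time * 100
Uptime = 578 - 38 = 540 min
Availability = 540 / 578 * 100 = 93.4%

93.4%


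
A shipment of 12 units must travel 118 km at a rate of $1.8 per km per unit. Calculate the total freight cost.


TC = dist * cost * units = 118 * 1.8 * 12 = $2548.80

$2548.80


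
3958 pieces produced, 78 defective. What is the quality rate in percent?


Formula: Quality Rate = Good Pieces / Total Pieces * 100
Good pieces = 3958 - 78 = 3880
QR = 3880 / 3958 * 100 = 98.0%

98.0%


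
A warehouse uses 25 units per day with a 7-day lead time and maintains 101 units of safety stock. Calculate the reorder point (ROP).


Formula: ROP = (Daily Demand * Lead Time) + Safety Stock
Demand during lead time = 25 * 7 = 175 units
ROP = 175 + 101 = 276 units

276 units


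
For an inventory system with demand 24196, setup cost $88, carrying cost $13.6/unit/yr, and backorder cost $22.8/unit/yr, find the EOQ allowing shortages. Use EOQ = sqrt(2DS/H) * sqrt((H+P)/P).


Formula: EOQ* = sqrt(2DS/H) * sqrt((H+P)/P)
Base EOQ = sqrt(2*24196*88/13.6) = 559.58 units
Correction = sqrt((13.6+22.8)/22.8) = 1.26352
EOQ* = 559.58 * 1.26352 = 707.0 units

707.0 units


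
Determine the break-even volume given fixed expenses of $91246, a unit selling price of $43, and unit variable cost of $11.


Formula: BEQ = Fixed Costs / (Price - Variable Cost)
Contribution margin = $43 - $11 = $32/unit
BEQ = ceil($91246 / $32/unit) = ceil(2851.44) = 2852 units

2852 units


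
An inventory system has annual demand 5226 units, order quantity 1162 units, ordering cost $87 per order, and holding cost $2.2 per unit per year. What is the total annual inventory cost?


TC = 5226/1162 * 87 + 1162/2 * 2.2

$1669.48


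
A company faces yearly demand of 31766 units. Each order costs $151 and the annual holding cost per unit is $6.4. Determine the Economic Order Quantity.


Formula: EOQ = sqrt(2 * D * S / H)
Numerator: 2 * 31766 * 151 = 9593332
2DS/H = 9593332 / 6.4 = 1498958.1
EOQ = sqrt(1498958.1) = 1224.3 units

1224.3 units


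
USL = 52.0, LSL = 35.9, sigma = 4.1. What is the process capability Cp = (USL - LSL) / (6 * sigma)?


Cp = (52.0 - 35.9) / (6 * 4.1)

0.65


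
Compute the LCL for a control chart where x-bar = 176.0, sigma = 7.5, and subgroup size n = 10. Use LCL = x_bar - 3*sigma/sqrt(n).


LCL = 176.0 - 3 * 7.5 / sqrt(10)

168.88


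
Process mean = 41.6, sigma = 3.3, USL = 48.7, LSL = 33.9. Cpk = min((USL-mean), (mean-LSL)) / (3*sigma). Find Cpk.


Cpu = (48.7 - 41.6) / (3 * 3.3) = 0.72
Cpl = (41.6 - 33.9) / (3 * 3.3) = 0.78
Cpk = min(0.72, 0.78) = 0.72

0.72


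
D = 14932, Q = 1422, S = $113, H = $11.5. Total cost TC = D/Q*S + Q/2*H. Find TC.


TC = 14932/1422 * 113 + 1422/2 * 11.5

$9363.08


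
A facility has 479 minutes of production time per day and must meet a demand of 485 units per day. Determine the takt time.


Formula: Takt Time = Available Production Time / Customer Demand
Takt = 479 min/day / 485 units/day
Takt = 0.99 min/unit

0.99 min/unit


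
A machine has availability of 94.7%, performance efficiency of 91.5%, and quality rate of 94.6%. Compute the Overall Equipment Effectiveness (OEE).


Formula: OEE = Availability * Performance * Quality / 10000
A * P = 94.7% * 91.5% / 100 = 86.65%
OEE = 86.65% * 94.6% / 100 = 82.0%

82.0%


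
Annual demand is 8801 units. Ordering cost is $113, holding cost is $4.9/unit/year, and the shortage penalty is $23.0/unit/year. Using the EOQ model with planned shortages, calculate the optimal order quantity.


Formula: EOQ* = sqrt(2DS/H) * sqrt((H+P)/P)
Base EOQ = sqrt(2*8801*113/4.9) = 637.12 units
Correction = sqrt((4.9+23.0)/23.0) = 1.10138
EOQ* = 637.12 * 1.10138 = 701.7 units

701.7 units


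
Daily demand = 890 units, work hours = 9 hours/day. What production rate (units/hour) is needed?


Formula: Production Rate = Daily Demand / Available Hours
Rate = 890 units/day / 9 hours/day
Rate = 98.9 units/hour

98.9 units/hour


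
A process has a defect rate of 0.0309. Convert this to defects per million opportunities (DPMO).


DPMO = defect_rate * 1000000 = 0.0309 * 1000000

30900


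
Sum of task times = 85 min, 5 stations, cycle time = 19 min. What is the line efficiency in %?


Formula: Efficiency = Sum of Task Times / (N_stations * CT) * 100
Total station capacity = 5 stations * 19 min = 95 min
Efficiency = 85 / 95 * 100 = 89.5%

89.5%


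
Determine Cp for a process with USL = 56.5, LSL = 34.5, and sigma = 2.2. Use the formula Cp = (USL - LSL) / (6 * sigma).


Cp = (56.5 - 34.5) / (6 * 2.2)

1.67


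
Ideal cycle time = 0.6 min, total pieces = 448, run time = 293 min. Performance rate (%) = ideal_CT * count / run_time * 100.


Formula: Performance = (Ideal CT * Total Count) / Run Time * 100
Ideal output time = 0.6 * 448 = 268.8 min
Performance = 268.8 / 293 * 100 = 91.7%

91.7%


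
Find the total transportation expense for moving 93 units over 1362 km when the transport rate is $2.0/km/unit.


TC = dist * cost * units = 1362 * 2.0 * 93 = $253332.00

$253332.00


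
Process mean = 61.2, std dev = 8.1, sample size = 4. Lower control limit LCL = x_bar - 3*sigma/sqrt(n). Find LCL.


LCL = 61.2 - 3 * 8.1 / sqrt(4)

49.05


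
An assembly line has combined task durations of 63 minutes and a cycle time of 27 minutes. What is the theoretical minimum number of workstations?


Formula: N_min = ceil(Sum of Task Times / Cycle Time)
N_min = ceil(63 min / 27 min) = ceil(2.3333)
N_min = 3 stations

3


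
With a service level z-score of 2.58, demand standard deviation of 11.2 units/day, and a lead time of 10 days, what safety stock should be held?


Formula: SS = z * sigma_d * sqrt(LT)
sqrt(LT) = sqrt(10) = 3.1623
SS = 2.58 * 11.2 * 3.1623
SS = 91.4 units

91.4 units


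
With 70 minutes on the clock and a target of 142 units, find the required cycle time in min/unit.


Formula: CT = Available Time / Number of Units
CT = 70 min / 142 units
CT = 0.49 min/unit

0.49 min/unit


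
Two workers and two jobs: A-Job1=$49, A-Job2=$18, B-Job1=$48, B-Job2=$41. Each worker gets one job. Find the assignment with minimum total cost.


Option 1: A->1 + B->2 = $49 + $41 = $90
Option 2: A->2 + B->1 = $18 + $48 = $66
Min cost = min($90, $66) = $66

$66


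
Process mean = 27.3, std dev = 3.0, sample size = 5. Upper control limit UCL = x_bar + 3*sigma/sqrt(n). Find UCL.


UCL = 27.3 + 3 * 3.0 / sqrt(5)

31.32


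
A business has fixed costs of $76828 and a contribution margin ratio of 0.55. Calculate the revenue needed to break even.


Formula: BER = Fixed Costs / Contribution Margin Ratio
BER = $76828 / 0.55
BER = $139687.27 (to the nearest cent)

$139687.27


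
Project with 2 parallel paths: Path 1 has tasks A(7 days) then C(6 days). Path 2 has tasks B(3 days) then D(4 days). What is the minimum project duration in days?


Path 1 = 7 + 6 = 13 days
Path 2 = 3 + 4 = 7 days
Duration = max(13, 7) = 13 days

13 days


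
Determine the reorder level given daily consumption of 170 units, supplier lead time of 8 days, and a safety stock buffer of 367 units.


Formula: ROP = (Daily Demand * Lead Time) + Safety Stock
Demand during lead time = 170 * 8 = 1360 units
ROP = 1360 + 367 = 1727 units

1727 units


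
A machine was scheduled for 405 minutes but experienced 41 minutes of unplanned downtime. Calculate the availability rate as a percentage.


Formula: Availability = (Planned Time - Downtime) / Planned Time * 100
Uptime = 405 - 41 = 364 min
Availability = 364 / 405 * 100 = 89.9%

89.9%


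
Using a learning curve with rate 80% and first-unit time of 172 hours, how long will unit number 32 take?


Formula: T_n = T_1 * (learning_rate)^(log2(n)) where learning_rate = rate/100
Doublings = log2(32) = 5
T_n = 172 * 0.8^5
T_n = 172 * 0.3277 = 56.4 hours

56.4 hours


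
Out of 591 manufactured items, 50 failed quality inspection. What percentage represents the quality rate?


Formula: Quality Rate = Good Pieces / Total Pieces * 100
Good pieces = 591 - 50 = 541
QR = 541 / 591 * 100 = 91.5%

91.5%


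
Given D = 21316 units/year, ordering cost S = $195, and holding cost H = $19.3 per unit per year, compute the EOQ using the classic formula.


Formula: EOQ = sqrt(2 * D * S / H)
Numerator: 2 * 21316 * 195 = 8313240
2DS/H = 8313240 / 19.3 = 430737.8
EOQ = sqrt(430737.8) = 656.3 units

656.3 units


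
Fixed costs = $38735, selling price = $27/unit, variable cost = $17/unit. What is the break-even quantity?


Formula: BEQ = Fixed Costs / (Price - Variable Cost)
Contribution margin = $27 - $17 = $10/unit
BEQ = ceil($38735 / $10/unit) = ceil(3873.5) = 3874 units

3874 units


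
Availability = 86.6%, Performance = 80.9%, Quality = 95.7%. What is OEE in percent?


Formula: OEE = Availability * Performance * Quality / 10000
A * P = 86.6% * 80.9% / 100 = 70.06%
OEE = 70.06% * 95.7% / 100 = 67.0%

67.0%


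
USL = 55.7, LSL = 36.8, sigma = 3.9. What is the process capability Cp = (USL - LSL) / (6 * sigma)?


Cp = (55.7 - 36.8) / (6 * 3.9)

0.81


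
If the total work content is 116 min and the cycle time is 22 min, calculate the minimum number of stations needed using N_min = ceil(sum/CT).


Formula: N_min = ceil(Sum of Task Times / Cycle Time)
N_min = ceil(116 min / 22 min) = ceil(5.2727)
N_min = 6 stations

6


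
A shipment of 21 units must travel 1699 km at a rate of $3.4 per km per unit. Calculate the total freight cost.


TC = dist * cost * units = 1699 * 3.4 * 21 = $121308.60

$121308.60


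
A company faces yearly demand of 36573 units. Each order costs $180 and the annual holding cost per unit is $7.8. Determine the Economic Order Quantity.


Formula: EOQ = sqrt(2 * D * S / H)
Numerator: 2 * 36573 * 180 = 13166280
2DS/H = 13166280 / 7.8 = 1687984.6
EOQ = sqrt(1687984.6) = 1299.2 units

1299.2 units


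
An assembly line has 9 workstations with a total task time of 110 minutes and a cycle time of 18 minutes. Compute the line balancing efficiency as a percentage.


Formula: Efficiency = Sum of Task Times / (N_stations * CT) * 100
Total station capacity = 9 stations * 18 min = 162 min
Efficiency = 110 / 162 * 100 = 67.9%

67.9%


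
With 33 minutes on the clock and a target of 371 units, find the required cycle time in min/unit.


Formula: CT = Available Time / Number of Units
CT = 33 min / 371 units
CT = 0.09 min/unit

0.09 min/unit


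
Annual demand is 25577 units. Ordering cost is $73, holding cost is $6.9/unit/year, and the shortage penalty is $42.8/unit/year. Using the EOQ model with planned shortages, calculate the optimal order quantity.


Formula: EOQ* = sqrt(2DS/H) * sqrt((H+P)/P)
Base EOQ = sqrt(2*25577*73/6.9) = 735.66 units
Correction = sqrt((6.9+42.8)/42.8) = 1.0776
EOQ* = 735.66 * 1.0776 = 792.7 units

792.7 units


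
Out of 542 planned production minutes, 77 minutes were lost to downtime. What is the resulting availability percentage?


Formula: Availability = (Planned Time - Downtime) / Planned Time * 100
Uptime = 542 - 77 = 465 min
Availability = 465 / 542 * 100 = 85.8%

85.8%


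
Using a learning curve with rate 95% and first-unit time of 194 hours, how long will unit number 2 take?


Formula: T_n = T_1 * (learning_rate)^(log2(n)) where learning_rate = rate/100
Doublings = log2(2) = 1
T_n = 194 * 0.95^1
T_n = 194 * 0.95 = 184.3 hours

184.3 hours


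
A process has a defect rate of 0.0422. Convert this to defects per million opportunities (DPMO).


DPMO = defect_rate * 1000000 = 0.0422 * 1000000

42200


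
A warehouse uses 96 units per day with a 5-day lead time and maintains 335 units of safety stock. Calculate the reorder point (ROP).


Formula: ROP = (Daily Demand * Lead Time) + Safety Stock
Demand during lead time = 96 * 5 = 480 units
ROP = 480 + 335 = 815 units

815 units


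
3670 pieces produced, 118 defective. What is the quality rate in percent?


Formula: Quality Rate = Good Pieces / Total Pieces * 100
Good pieces = 3670 - 118 = 3552
QR = 3552 / 3670 * 100 = 96.8%

96.8%


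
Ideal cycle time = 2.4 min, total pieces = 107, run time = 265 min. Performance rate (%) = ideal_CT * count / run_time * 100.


Formula: Performance = (Ideal CT * Total Count) / Run Time * 100
Ideal output time = 2.4 * 107 = 256.8 min
Performance = 256.8 / 265 * 100 = 96.9%

96.9%


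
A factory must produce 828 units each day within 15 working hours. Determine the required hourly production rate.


Formula: Production Rate = Daily Demand / Available Hours
Rate = 828 units/day / 15 hours/day
Rate = 55.2 units/hour

55.2 units/hour


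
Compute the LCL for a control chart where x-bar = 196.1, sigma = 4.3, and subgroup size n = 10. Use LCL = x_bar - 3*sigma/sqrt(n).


LCL = 196.1 - 3 * 4.3 / sqrt(10)

192.02


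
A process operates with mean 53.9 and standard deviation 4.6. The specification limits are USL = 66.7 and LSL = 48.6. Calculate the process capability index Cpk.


Cpu = (66.7 - 53.9) / (3 * 4.6) = 0.93
Cpl = (53.9 - 48.6) / (3 * 4.6) = 0.38
Cpk = min(0.93, 0.38) = 0.38

0.38


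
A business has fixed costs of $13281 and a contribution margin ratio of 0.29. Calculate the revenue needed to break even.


Formula: BER = Fixed Costs / Contribution Margin Ratio
BER = $13281 / 0.29
BER = $45796.55 (to the nearest cent)

$45796.55


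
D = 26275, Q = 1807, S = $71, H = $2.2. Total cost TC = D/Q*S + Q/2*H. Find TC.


TC = 26275/1807 * 71 + 1807/2 * 2.2

$3020.09


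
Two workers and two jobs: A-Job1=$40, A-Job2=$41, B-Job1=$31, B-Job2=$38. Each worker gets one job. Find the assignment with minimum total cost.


Option 1: A->1 + B->2 = $40 + $38 = $78
Option 2: A->2 + B->1 = $41 + $31 = $72
Min cost = min($78, $72) = $72

$72


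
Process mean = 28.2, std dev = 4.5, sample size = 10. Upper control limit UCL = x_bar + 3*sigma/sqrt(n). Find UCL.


UCL = 28.2 + 3 * 4.5 / sqrt(10)

32.47


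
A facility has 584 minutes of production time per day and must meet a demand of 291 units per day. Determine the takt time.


Formula: Takt Time = Available Production Time / Customer Demand
Takt = 584 min/day / 291 units/day
Takt = 2.01 min/unit

2.01 min/unit


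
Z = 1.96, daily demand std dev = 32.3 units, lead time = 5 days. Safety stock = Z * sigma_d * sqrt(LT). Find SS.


Formula: SS = z * sigma_d * sqrt(LT)
sqrt(LT) = sqrt(5) = 2.2361
SS = 1.96 * 32.3 * 2.2361
SS = 141.6 units

141.6 units


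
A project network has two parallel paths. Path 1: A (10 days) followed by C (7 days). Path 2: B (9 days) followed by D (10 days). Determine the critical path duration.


Path 1 = 10 + 7 = 17 days
Path 2 = 9 + 10 = 19 days
Duration = max(17, 19) = 19 days

19 days


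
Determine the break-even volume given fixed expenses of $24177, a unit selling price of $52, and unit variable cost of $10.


Formula: BEQ = Fixed Costs / (Price - Variable Cost)
Contribution margin = $52 - $10 = $42/unit
BEQ = ceil($24177 / $42/unit) = ceil(575.64) = 576 units

576 units


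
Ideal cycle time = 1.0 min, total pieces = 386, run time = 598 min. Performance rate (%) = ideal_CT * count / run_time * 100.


Formula: Performance = (Ideal CT * Total Count) / Run Time * 100
Ideal output time = 1.0 * 386 = 386.0 min
Performance = 386.0 / 598 * 100 = 64.5%

64.5%


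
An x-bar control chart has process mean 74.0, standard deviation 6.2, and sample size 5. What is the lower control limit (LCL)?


LCL = 74.0 - 3 * 6.2 / sqrt(5)

65.68


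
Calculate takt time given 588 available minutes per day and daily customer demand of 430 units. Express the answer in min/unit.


Formula: Takt Time = Available Production Time / Customer Demand
Takt = 588 min/day / 430 units/day
Takt = 1.37 min/unit

1.37 min/unit


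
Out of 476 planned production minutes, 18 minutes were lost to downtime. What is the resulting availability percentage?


Formula: Availability = (Planned Time - Downtime) / Planned Time * 100
Uptime = 476 - 18 = 458 min
Availability = 458 / 476 * 100 = 96.2%

96.2%


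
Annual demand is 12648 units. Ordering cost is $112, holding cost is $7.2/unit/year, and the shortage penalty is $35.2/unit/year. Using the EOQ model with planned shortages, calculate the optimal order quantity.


Formula: EOQ* = sqrt(2DS/H) * sqrt((H+P)/P)
Base EOQ = sqrt(2*12648*112/7.2) = 627.29 units
Correction = sqrt((7.2+35.2)/35.2) = 1.09752
EOQ* = 627.29 * 1.09752 = 688.5 units

688.5 units


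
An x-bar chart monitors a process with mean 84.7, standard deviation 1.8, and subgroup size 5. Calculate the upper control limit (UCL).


UCL = 84.7 + 3 * 1.8 / sqrt(5)

87.11


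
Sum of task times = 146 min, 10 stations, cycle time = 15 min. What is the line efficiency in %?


Formula: Efficiency = Sum of Task Times / (N_stations * CT) * 100
Total station capacity = 10 stations * 15 min = 150 min
Efficiency = 146 / 150 * 100 = 97.3%

97.3%


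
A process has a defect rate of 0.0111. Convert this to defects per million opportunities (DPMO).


DPMO = defect_rate * 1000000 = 0.0111 * 1000000

11100


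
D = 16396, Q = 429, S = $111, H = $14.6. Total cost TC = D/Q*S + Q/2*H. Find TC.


TC = 16396/429 * 111 + 429/2 * 14.6

$7374.02


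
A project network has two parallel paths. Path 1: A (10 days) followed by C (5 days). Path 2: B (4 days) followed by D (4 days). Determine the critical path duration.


Path 1 = 10 + 5 = 15 days
Path 2 = 4 + 4 = 8 days
Duration = max(15, 8) = 15 days

15 days


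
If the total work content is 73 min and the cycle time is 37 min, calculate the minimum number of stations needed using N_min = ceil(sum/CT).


Formula: N_min = ceil(Sum of Task Times / Cycle Time)
N_min = ceil(73 min / 37 min) = ceil(1.973)
N_min = 2 stations

2


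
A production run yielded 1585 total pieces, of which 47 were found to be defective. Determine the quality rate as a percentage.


Formula: Quality Rate = Good Pieces / Total Pieces * 100
Good pieces = 1585 - 47 = 1538
QR = 1538 / 1585 * 100 = 97.0%

97.0%


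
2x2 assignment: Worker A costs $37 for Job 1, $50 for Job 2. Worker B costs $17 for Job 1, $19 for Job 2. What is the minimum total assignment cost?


Option 1: A->1 + B->2 = $37 + $19 = $56
Option 2: A->2 + B->1 = $50 + $17 = $67
Min cost = min($56, $67) = $56

$56


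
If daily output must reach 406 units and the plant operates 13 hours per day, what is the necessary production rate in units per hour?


Formula: Production Rate = Daily Demand / Available Hours
Rate = 406 units/day / 13 hours/day
Rate = 31.2 units/hour

31.2 units/hour


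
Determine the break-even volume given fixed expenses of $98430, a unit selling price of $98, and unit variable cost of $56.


Formula: BEQ = Fixed Costs / (Price - Variable Cost)
Contribution margin = $98 - $56 = $42/unit
BEQ = ceil($98430 / $42/unit) = ceil(2343.57) = 2344 units

2344 units


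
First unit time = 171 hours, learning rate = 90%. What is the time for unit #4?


Formula: T_n = T_1 * (learning_rate)^(log2(n)) where learning_rate = rate/100
Doublings = log2(4) = 2
T_n = 171 * 0.9^2
T_n = 171 * 0.81 = 138.5 hours

138.5 hours


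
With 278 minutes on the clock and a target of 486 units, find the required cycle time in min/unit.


Formula: CT = Available Time / Number of Units
CT = 278 min / 486 units
CT = 0.57 min/unit

0.57 min/unit


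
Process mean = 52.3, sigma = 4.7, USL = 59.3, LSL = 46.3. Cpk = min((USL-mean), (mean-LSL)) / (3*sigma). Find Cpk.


Cpu = (59.3 - 52.3) / (3 * 4.7) = 0.5
Cpl = (52.3 - 46.3) / (3 * 4.7) = 0.43
Cpk = min(0.5, 0.43) = 0.43

0.43


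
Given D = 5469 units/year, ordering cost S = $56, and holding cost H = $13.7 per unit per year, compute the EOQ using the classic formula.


Formula: EOQ = sqrt(2 * D * S / H)
Numerator: 2 * 5469 * 56 = 612528
2DS/H = 612528 / 13.7 = 44710.1
EOQ = sqrt(44710.1) = 211.4 units

211.4 units


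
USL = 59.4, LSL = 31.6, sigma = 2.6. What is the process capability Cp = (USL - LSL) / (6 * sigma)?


Cp = (59.4 - 31.6) / (6 * 2.6)

1.78


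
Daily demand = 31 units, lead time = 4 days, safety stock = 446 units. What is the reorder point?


Formula: ROP = (Daily Demand * Lead Time) + Safety Stock
Demand during lead time = 31 * 4 = 124 units
ROP = 124 + 446 = 570 units

570 units


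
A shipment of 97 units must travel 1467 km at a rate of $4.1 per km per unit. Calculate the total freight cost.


TC = dist * cost * units = 1467 * 4.1 * 97 = $583425.90

$583425.90


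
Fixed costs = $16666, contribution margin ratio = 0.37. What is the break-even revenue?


Formula: BER = Fixed Costs / Contribution Margin Ratio
BER = $16666 / 0.37
BER = $45043.24 (to the nearest cent)

$45043.24


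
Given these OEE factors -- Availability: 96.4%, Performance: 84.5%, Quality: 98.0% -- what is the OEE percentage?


Formula: OEE = Availability * Performance * Quality / 10000
A * P = 96.4% * 84.5% / 100 = 81.46%
OEE = 81.46% * 98.0% / 100 = 79.8%

79.8%


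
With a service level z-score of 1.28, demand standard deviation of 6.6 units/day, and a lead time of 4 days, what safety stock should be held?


Formula: SS = z * sigma_d * sqrt(LT)
sqrt(LT) = sqrt(4) = 2.0
SS = 1.28 * 6.6 * 2.0
SS = 16.9 units

16.9 units


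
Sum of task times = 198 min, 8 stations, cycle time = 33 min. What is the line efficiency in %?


Formula: Efficiency = Sum of Task Times / (N_stations * CT) * 100
Total station capacity = 8 stations * 33 min = 264 min
Efficiency = 198 / 264 * 100 = 75.0%

75.0%


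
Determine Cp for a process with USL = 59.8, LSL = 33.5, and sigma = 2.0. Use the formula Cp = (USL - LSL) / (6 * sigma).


Cp = (59.8 - 33.5) / (6 * 2.0)

2.19


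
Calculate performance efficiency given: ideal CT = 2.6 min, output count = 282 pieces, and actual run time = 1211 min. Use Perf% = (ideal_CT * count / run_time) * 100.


Formula: Performance = (Ideal CT * Total Count) / Run Time * 100
Ideal output time = 2.6 * 282 = 733.2 min
Performance = 733.2 / 1211 * 100 = 60.5%

60.5%


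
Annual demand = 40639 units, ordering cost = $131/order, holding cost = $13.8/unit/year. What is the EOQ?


Formula: EOQ = sqrt(2 * D * S / H)
Numerator: 2 * 40639 * 131 = 10647418
2DS/H = 10647418 / 13.8 = 771552.0
EOQ = sqrt(771552.0) = 878.4 units

878.4 units


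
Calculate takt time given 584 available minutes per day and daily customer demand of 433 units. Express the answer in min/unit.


Formula: Takt Time = Available Production Time / Customer Demand
Takt = 584 min/day / 433 units/day
Takt = 1.35 min/unit

1.35 min/unit


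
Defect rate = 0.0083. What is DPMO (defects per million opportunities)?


DPMO = defect_rate * 1000000 = 0.0083 * 1000000

8300


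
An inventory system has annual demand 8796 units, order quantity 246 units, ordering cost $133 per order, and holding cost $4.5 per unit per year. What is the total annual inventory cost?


TC = 8796/246 * 133 + 246/2 * 4.5

$5309.06


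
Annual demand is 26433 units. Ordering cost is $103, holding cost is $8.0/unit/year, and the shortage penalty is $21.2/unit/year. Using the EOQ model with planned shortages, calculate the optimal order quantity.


Formula: EOQ* = sqrt(2DS/H) * sqrt((H+P)/P)
Base EOQ = sqrt(2*26433*103/8.0) = 825.01 units
Correction = sqrt((8.0+21.2)/21.2) = 1.17361
EOQ* = 825.01 * 1.17361 = 968.2 units

968.2 units
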